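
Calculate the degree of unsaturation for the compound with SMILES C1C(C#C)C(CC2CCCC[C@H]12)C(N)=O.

Molecular formula from the SMILES: C13H19NO.
DoU = (2C + 2 + N − H − X)/2 = (2·13 + 2 + 1 − 19 − 0)/2 = 10/2 = 5.
(Structurally: 2 ring(s) + 3 π bond(s) = 5.)

5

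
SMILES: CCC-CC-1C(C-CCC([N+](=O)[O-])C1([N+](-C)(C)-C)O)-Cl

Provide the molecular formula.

C14H28ClN2O3+

Heavy atoms from the SMILES: 14 C, 1 Cl, 2 N, 3 O.
Implicit hydrogens by atom environment:
  6 × C: 2 H each → 12
  4 × C: 3 H each → 12
  3 × C: 1 H each → 3
  2 × N (charge +1): no H
  1 × C: no H
  1 × Cl: no H
  1 × O: 1 H
  1 × O: no H
  1 × O (charge -1): no H
  Total hydrogens = 28.
Net charge +1.
Molecular formula: C14H28ClN2O3+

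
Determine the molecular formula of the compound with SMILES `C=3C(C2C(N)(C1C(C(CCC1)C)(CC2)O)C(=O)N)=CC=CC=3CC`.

C20H30N2O2

Heavy atoms from the SMILES: 20 C, 2 N, 2 O.
Implicit hydrogens by atom environment:
  6 × C: 2 H each → 12
  4 × C (aromatic): 1 H each → 4
  3 × C: 1 H each → 3
  3 × C: no H
  2 × C: 3 H each → 6
  2 × C (aromatic): no H
  2 × N: 2 H each → 4
  1 × O: 1 H
  1 × O: no H
  Total hydrogens = 30.
Molecular formula: C20H30N2O2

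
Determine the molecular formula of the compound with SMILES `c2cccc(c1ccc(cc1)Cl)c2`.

Heavy atoms from the SMILES: 12 C, 1 Cl.
Implicit hydrogens by atom environment:
  9 × C (aromatic): 1 H each → 9
  3 × C (aromatic): no H
  1 × Cl: no H
  Total hydrogens = 9.
Molecular formula: C12H9Cl

C12H9Cl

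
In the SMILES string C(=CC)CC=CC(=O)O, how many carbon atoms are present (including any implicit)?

7

The symbol for carbon appears 7 times in the SMILES.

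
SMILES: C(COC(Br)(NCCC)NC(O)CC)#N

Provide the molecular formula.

C9H18BrN3O2

Heavy atoms from the SMILES: 1 Br, 9 C, 3 N, 2 O.
Implicit hydrogens by atom environment:
  4 × C: 2 H each → 8
  2 × C: 3 H each → 6
  2 × C: no H
  2 × N: 1 H each → 2
  1 × Br: no H
  1 × C: 1 H
  1 × N: no H
  1 × O: 1 H
  1 × O: no H
  Total hydrogens = 18.
Molecular formula: C9H18BrN3O2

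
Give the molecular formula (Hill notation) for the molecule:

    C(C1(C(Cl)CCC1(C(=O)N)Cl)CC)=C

C10H15Cl2NO

Heavy atoms from the SMILES: 10 C, 2 Cl, 1 N, 1 O.
Implicit hydrogens by atom environment:
  4 × C: 2 H each → 8
  3 × C: no H
  2 × C: 1 H each → 2
  2 × Cl: no H
  1 × C: 3 H
  1 × N: 2 H
  1 × O: no H
  Total hydrogens = 15.
Molecular formula: C10H15Cl2NO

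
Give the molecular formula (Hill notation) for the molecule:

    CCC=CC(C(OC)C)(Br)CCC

Heavy atoms from the SMILES: 1 Br, 11 C, 1 O.
Implicit hydrogens by atom environment:
  4 × C: 3 H each → 12
  3 × C: 2 H each → 6
  3 × C: 1 H each → 3
  1 × Br: no H
  1 × C: no H
  1 × O: no H
  Total hydrogens = 21.
Molecular formula: C11H21BrO

C11H21BrO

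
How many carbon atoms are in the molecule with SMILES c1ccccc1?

6

The symbol for carbon appears 6 times in the SMILES. Lowercase c denotes aromatic carbon and counts toward C.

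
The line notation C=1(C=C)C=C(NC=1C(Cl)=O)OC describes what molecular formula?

C8H8ClNO2

Heavy atoms from the SMILES: 8 C, 1 Cl, 1 N, 2 O.
Implicit hydrogens by atom environment:
  3 × C (aromatic): no H
  2 × O: no H
  1 × C: 3 H
  1 × C: 2 H
  1 × C (aromatic): 1 H
  1 × C: 1 H
  1 × C: no H
  1 × Cl: no H
  1 × N (aromatic): 1 H
  Total hydrogens = 8.
Molecular formula: C8H8ClNO2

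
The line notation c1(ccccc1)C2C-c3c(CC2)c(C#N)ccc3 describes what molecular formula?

Heavy atoms from the SMILES: 17 C, 1 N.
Implicit hydrogens by atom environment:
  8 × C (aromatic): 1 H each → 8
  4 × C (aromatic): no H
  3 × C: 2 H each → 6
  1 × C: 1 H
  1 × C: no H
  1 × N: no H
  Total hydrogens = 15.
Molecular formula: C17H15N

C17H15N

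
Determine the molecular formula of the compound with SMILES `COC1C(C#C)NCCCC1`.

Heavy atoms from the SMILES: 9 C, 1 N, 1 O.
Implicit hydrogens by atom environment:
  4 × C: 2 H each → 8
  3 × C: 1 H each → 3
  1 × C: 3 H
  1 × C: no H
  1 × N: 1 H
  1 × O: no H
  Total hydrogens = 15.
Molecular formula: C9H15NO

C9H15NO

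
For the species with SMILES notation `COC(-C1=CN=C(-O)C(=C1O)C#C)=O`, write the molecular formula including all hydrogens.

C9H7NO4

Heavy atoms from the SMILES: 9 C, 1 N, 4 O.
Implicit hydrogens by atom environment:
  4 × C (aromatic): no H
  2 × C: no H
  2 × O: 1 H each → 2
  2 × O: no H
  1 × C: 3 H
  1 × C (aromatic): 1 H
  1 × C: 1 H
  1 × N (aromatic): no H
  Total hydrogens = 7.
Molecular formula: C9H7NO4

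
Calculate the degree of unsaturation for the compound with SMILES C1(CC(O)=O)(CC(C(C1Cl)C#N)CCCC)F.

Molecular formula from the SMILES: C12H17ClFNO2.
DoU = (2C + 2 + N − H − X)/2 = (2·12 + 2 + 1 − 17 − 2)/2 = 8/2 = 4.
(Structurally: 1 ring(s) + 3 π bond(s) = 4.)

4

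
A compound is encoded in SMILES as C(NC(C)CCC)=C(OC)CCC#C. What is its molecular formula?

Heavy atoms from the SMILES: 12 C, 1 N, 1 O.
Implicit hydrogens by atom environment:
  4 × C: 2 H each → 8
  3 × C: 3 H each → 9
  3 × C: 1 H each → 3
  2 × C: no H
  1 × N: 1 H
  1 × O: no H
  Total hydrogens = 21.
Molecular formula: C12H21NO

C12H21NO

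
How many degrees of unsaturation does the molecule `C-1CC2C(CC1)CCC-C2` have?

Molecular formula from the SMILES: C10H18.
DoU = (2C + 2 + N − H − X)/2 = (2·10 + 2 + 0 − 18 − 0)/2 = 4/2 = 2.
(Structurally: 2 ring(s) + 0 π bond(s) = 2.)

2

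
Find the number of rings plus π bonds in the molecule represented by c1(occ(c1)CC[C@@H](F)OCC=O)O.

4

Molecular formula from the SMILES: C9H11FO4.
DoU = (2C + 2 + N − H − X)/2 = (2·9 + 2 + 0 − 11 − 1)/2 = 8/2 = 4.
(Structurally: 1 ring(s) + 3 π bond(s) = 4.)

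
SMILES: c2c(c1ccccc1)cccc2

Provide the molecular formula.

C12H10

Heavy atoms from the SMILES: 12 C.
Implicit hydrogens by atom environment:
  10 × C (aromatic): 1 H each → 10
  2 × C (aromatic): no H
  Total hydrogens = 10.
Molecular formula: C12H10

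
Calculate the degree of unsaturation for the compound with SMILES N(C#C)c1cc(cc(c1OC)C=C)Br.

Molecular formula from the SMILES: C11H10BrNO.
DoU = (2C + 2 + N − H − X)/2 = (2·11 + 2 + 1 − 10 − 1)/2 = 14/2 = 7.
(Structurally: 1 ring(s) + 6 π bond(s) = 7.)

7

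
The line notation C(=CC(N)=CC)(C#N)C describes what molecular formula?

C7H10N2

Heavy atoms from the SMILES: 7 C, 2 N.
Implicit hydrogens by atom environment:
  3 × C: no H
  2 × C: 3 H each → 6
  2 × C: 1 H each → 2
  1 × N: 2 H
  1 × N: no H
  Total hydrogens = 10.
Molecular formula: C7H10N2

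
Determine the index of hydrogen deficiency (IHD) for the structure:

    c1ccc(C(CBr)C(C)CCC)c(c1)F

4

Molecular formula from the SMILES: C13H18BrF.
DoU = (2C + 2 + N − H − X)/2 = (2·13 + 2 + 0 − 18 − 2)/2 = 8/2 = 4.
(Structurally: 1 ring(s) + 3 π bond(s) = 4.)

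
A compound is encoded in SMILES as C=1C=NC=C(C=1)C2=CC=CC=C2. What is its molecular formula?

C11H9N

Heavy atoms from the SMILES: 11 C, 1 N.
Implicit hydrogens by atom environment:
  9 × C (aromatic): 1 H each → 9
  2 × C (aromatic): no H
  1 × N (aromatic): no H
  Total hydrogens = 9.
Molecular formula: C11H9N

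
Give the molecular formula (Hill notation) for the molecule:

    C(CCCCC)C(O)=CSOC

Heavy atoms from the SMILES: 9 C, 2 O, 1 S.
Implicit hydrogens by atom environment:
  5 × C: 2 H each → 10
  2 × C: 3 H each → 6
  1 × C: 1 H
  1 × C: no H
  1 × O: 1 H
  1 × O: no H
  1 × S: no H
  Total hydrogens = 18.
Molecular formula: C9H18O2S

C9H18O2S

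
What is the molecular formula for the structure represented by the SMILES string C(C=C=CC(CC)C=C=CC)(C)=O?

C12H16O

Heavy atoms from the SMILES: 12 C, 1 O.
Implicit hydrogens by atom environment:
  5 × C: 1 H each → 5
  3 × C: 3 H each → 9
  3 × C: no H
  1 × C: 2 H
  1 × O: no H
  Total hydrogens = 16.
Molecular formula: C12H16O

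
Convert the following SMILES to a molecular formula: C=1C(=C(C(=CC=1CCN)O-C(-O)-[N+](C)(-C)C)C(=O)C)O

C14H23N2O4+

Heavy atoms from the SMILES: 14 C, 2 N, 4 O.
Implicit hydrogens by atom environment:
  4 × C: 3 H each → 12
  4 × C (aromatic): no H
  2 × C: 2 H each → 4
  2 × C (aromatic): 1 H each → 2
  2 × O: 1 H each → 2
  2 × O: no H
  1 × C: 1 H
  1 × C: no H
  1 × N: 2 H
  1 × N (charge +1): no H
  Total hydrogens = 23.
Net charge +1.
Molecular formula: C14H23N2O4+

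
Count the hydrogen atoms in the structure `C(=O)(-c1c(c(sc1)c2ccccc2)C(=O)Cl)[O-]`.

6

Hydrogens are implicit in SMILES; fill each atom to its normal valence:
  6 × C (aromatic): 1 H each → 6
  4 × C (aromatic): no H
  2 × C: no H
  2 × O: no H
  1 × Cl: no H
  1 × O (charge -1): no H
  1 × S (aromatic): no H
  Total hydrogens = 6.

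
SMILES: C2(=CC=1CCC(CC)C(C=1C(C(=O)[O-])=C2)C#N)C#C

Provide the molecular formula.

Heavy atoms from the SMILES: 16 C, 1 N, 2 O.
Implicit hydrogens by atom environment:
  4 × C (aromatic): no H
  3 × C: 2 H each → 6
  3 × C: 1 H each → 3
  3 × C: no H
  2 × C (aromatic): 1 H each → 2
  1 × C: 3 H
  1 × N: no H
  1 × O: no H
  1 × O (charge -1): no H
  Total hydrogens = 14.
Net charge -1.
Molecular formula: C16H14NO2-

C16H14NO2-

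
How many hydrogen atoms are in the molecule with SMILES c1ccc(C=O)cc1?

6

Hydrogens are implicit in SMILES; fill each atom to its normal valence:
  5 × C (aromatic): 1 H each → 5
  1 × C: 1 H
  1 × C (aromatic): no H
  1 × O: no H
  Total hydrogens = 6.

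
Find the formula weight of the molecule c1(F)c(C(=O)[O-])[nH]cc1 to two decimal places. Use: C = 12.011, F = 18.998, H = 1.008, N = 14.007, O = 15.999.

Molecular formula: C5H3FNO2-.
M = 5×12.011 + 1×18.998 + 3×1.008 + 1×14.007 + 2×15.999 = 128.08 g/mol.

128.08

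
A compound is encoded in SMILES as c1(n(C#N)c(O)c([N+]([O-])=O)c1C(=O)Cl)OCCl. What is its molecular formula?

Heavy atoms from the SMILES: 7 C, 2 Cl, 3 N, 5 O.
Implicit hydrogens by atom environment:
  4 × C (aromatic): no H
  3 × O: no H
  2 × C: no H
  2 × Cl: no H
  1 × C: 2 H
  1 × N (aromatic): no H
  1 × N: no H
  1 × N (charge +1): no H
  1 × O: 1 H
  1 × O (charge -1): no H
  Total hydrogens = 3.
Molecular formula: C7H3Cl2N3O5

C7H3Cl2N3O5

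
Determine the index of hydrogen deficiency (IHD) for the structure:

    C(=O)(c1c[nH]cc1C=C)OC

Molecular formula from the SMILES: C8H9NO2.
DoU = (2C + 2 + N − H − X)/2 = (2·8 + 2 + 1 − 9 − 0)/2 = 10/2 = 5.
(Structurally: 1 ring(s) + 4 π bond(s) = 5.)

5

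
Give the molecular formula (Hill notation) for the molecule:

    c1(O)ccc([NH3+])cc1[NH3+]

[C6H10N2O]2+

Heavy atoms from the SMILES: 6 C, 2 N, 1 O.
Implicit hydrogens by atom environment:
  3 × C (aromatic): 1 H each → 3
  3 × C (aromatic): no H
  2 × N (charge +1): 3 H each → 6
  1 × O: 1 H
  Total hydrogens = 10.
Net charge +2.
Molecular formula: [C6H10N2O]2+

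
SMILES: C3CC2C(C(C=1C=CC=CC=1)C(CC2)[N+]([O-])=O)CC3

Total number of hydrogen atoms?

21

Hydrogens are implicit in SMILES; fill each atom to its normal valence:
  6 × C: 2 H each → 12
  5 × C (aromatic): 1 H each → 5
  4 × C: 1 H each → 4
  1 × C (aromatic): no H
  1 × N (charge +1): no H
  1 × O: no H
  1 × O (charge -1): no H
  Total hydrogens = 21.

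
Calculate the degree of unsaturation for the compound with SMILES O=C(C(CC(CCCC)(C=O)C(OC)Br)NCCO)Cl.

2

Molecular formula from the SMILES: C13H23BrClNO4.
DoU = (2C + 2 + N − H − X)/2 = (2·13 + 2 + 1 − 23 − 2)/2 = 4/2 = 2.
(Structurally: 0 ring(s) + 2 π bond(s) = 2.)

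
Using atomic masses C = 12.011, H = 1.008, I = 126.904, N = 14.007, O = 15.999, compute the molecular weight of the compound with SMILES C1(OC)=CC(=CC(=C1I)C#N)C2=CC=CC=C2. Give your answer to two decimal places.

Molecular formula: C14H10INO.
M = 14×12.011 + 10×1.008 + 1×126.904 + 1×14.007 + 1×15.999 = 335.14 g/mol.

335.14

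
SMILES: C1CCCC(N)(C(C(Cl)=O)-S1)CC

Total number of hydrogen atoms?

Hydrogens are implicit in SMILES; fill each atom to its normal valence:
  5 × C: 2 H each → 10
  2 × C: no H
  1 × C: 3 H
  1 × C: 1 H
  1 × Cl: no H
  1 × N: 2 H
  1 × O: no H
  1 × S: no H
  Total hydrogens = 16.

16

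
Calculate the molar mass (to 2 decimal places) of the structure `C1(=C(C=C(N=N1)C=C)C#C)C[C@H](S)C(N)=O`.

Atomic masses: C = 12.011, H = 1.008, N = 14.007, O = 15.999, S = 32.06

Molecular formula: C11H11N3OS.
M = 11×12.011 + 11×1.008 + 3×14.007 + 1×15.999 + 1×32.06 = 233.29 g/mol.

233.29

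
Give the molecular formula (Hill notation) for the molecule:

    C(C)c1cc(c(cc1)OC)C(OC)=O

C11H14O3

Heavy atoms from the SMILES: 11 C, 3 O.
Implicit hydrogens by atom environment:
  3 × C: 3 H each → 9
  3 × C (aromatic): 1 H each → 3
  3 × C (aromatic): no H
  3 × O: no H
  1 × C: 2 H
  1 × C: no H
  Total hydrogens = 14.
Molecular formula: C11H14O3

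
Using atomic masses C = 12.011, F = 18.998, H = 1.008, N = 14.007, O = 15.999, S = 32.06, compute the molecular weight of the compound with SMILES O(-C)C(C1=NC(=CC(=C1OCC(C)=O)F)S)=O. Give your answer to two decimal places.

Molecular formula: C10H10FNO4S.
M = 10×12.011 + 1×18.998 + 10×1.008 + 1×14.007 + 4×15.999 + 1×32.06 = 259.25 g/mol.

259.25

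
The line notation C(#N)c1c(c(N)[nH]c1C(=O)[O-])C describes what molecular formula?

C7H6N3O2-

Heavy atoms from the SMILES: 7 C, 3 N, 2 O.
Implicit hydrogens by atom environment:
  4 × C (aromatic): no H
  2 × C: no H
  1 × C: 3 H
  1 × N: 2 H
  1 × N (aromatic): 1 H
  1 × N: no H
  1 × O: no H
  1 × O (charge -1): no H
  Total hydrogens = 6.
Net charge -1.
Molecular formula: C7H6N3O2-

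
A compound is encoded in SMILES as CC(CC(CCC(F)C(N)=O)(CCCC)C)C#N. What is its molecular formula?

Heavy atoms from the SMILES: 14 C, 1 F, 2 N, 1 O.
Implicit hydrogens by atom environment:
  6 × C: 2 H each → 12
  3 × C: 3 H each → 9
  3 × C: no H
  2 × C: 1 H each → 2
  1 × F: no H
  1 × N: 2 H
  1 × N: no H
  1 × O: no H
  Total hydrogens = 25.
Molecular formula: C14H25FN2O

C14H25FN2O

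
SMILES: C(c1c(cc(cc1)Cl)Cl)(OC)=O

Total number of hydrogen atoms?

Hydrogens are implicit in SMILES; fill each atom to its normal valence:
  3 × C (aromatic): 1 H each → 3
  3 × C (aromatic): no H
  2 × Cl: no H
  2 × O: no H
  1 × C: 3 H
  1 × C: no H
  Total hydrogens = 6.

6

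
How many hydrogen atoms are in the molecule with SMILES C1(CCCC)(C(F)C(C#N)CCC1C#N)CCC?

23

Hydrogens are implicit in SMILES; fill each atom to its normal valence:
  7 × C: 2 H each → 14
  3 × C: 1 H each → 3
  3 × C: no H
  2 × C: 3 H each → 6
  2 × N: no H
  1 × F: no H
  Total hydrogens = 23.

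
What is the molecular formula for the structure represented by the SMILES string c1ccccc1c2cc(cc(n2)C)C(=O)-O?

Heavy atoms from the SMILES: 13 C, 1 N, 2 O.
Implicit hydrogens by atom environment:
  7 × C (aromatic): 1 H each → 7
  4 × C (aromatic): no H
  1 × C: 3 H
  1 × C: no H
  1 × N (aromatic): no H
  1 × O: 1 H
  1 × O: no H
  Total hydrogens = 11.
Molecular formula: C13H11NO2

C13H11NO2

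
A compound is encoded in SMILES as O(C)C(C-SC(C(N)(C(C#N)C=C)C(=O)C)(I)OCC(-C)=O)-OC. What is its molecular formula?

C15H23IN2O5S

Heavy atoms from the SMILES: 15 C, 1 I, 2 N, 5 O, 1 S.
Implicit hydrogens by atom environment:
  5 × C: no H
  5 × O: no H
  4 × C: 3 H each → 12
  3 × C: 2 H each → 6
  3 × C: 1 H each → 3
  1 × I: no H
  1 × N: 2 H
  1 × N: no H
  1 × S: no H
  Total hydrogens = 23.
Molecular formula: C15H23IN2O5S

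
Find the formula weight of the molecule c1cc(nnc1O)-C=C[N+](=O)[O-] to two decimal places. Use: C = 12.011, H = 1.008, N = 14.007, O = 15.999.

Molecular formula: C6H5N3O3.
M = 6×12.011 + 5×1.008 + 3×14.007 + 3×15.999 = 167.12 g/mol.

167.12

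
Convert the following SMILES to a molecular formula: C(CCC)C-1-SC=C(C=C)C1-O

C10H16OS

Heavy atoms from the SMILES: 10 C, 1 O, 1 S.
Implicit hydrogens by atom environment:
  4 × C: 2 H each → 8
  4 × C: 1 H each → 4
  1 × C: 3 H
  1 × C: no H
  1 × O: 1 H
  1 × S: no H
  Total hydrogens = 16.
Molecular formula: C10H16OS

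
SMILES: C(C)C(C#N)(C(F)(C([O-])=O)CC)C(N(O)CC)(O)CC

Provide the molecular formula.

C13H22FN2O4-

Heavy atoms from the SMILES: 13 C, 1 F, 2 N, 4 O.
Implicit hydrogens by atom environment:
  5 × C: no H
  4 × C: 3 H each → 12
  4 × C: 2 H each → 8
  2 × N: no H
  2 × O: 1 H each → 2
  1 × F: no H
  1 × O: no H
  1 × O (charge -1): no H
  Total hydrogens = 22.
Net charge -1.
Molecular formula: C13H22FN2O4-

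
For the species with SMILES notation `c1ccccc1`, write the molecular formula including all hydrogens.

Heavy atoms from the SMILES: 6 C.
Implicit hydrogens by atom environment:
  6 × C (aromatic): 1 H each → 6
  Total hydrogens = 6.
Molecular formula: C6H6

C6H6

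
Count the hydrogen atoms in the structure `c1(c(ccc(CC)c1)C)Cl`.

11

Hydrogens are implicit in SMILES; fill each atom to its normal valence:
  3 × C (aromatic): 1 H each → 3
  3 × C (aromatic): no H
  2 × C: 3 H each → 6
  1 × C: 2 H
  1 × Cl: no H
  Total hydrogens = 11.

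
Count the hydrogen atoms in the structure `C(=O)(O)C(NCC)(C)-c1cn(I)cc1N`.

14

Hydrogens are implicit in SMILES; fill each atom to its normal valence:
  2 × C: 3 H each → 6
  2 × C (aromatic): 1 H each → 2
  2 × C (aromatic): no H
  2 × C: no H
  1 × C: 2 H
  1 × I: no H
  1 × N: 2 H
  1 × N: 1 H
  1 × N (aromatic): no H
  1 × O: 1 H
  1 × O: no H
  Total hydrogens = 14.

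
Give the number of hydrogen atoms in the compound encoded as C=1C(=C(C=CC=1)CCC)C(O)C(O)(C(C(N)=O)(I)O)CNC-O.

23

Hydrogens are implicit in SMILES; fill each atom to its normal valence:
  4 × C: 2 H each → 8
  4 × C (aromatic): 1 H each → 4
  4 × O: 1 H each → 4
  3 × C: no H
  2 × C (aromatic): no H
  1 × C: 3 H
  1 × C: 1 H
  1 × I: no H
  1 × N: 2 H
  1 × N: 1 H
  1 × O: no H
  Total hydrogens = 23.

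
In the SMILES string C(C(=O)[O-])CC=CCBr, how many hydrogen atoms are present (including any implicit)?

8

Hydrogens are implicit in SMILES; fill each atom to its normal valence:
  3 × C: 2 H each → 6
  2 × C: 1 H each → 2
  1 × Br: no H
  1 × C: no H
  1 × O: no H
  1 × O (charge -1): no H
  Total hydrogens = 8.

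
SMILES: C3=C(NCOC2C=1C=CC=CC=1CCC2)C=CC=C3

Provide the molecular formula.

Heavy atoms from the SMILES: 17 C, 1 N, 1 O.
Implicit hydrogens by atom environment:
  9 × C (aromatic): 1 H each → 9
  4 × C: 2 H each → 8
  3 × C (aromatic): no H
  1 × C: 1 H
  1 × N: 1 H
  1 × O: no H
  Total hydrogens = 19.
Molecular formula: C17H19NO

C17H19NO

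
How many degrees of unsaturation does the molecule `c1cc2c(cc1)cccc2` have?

7

Molecular formula from the SMILES: C10H8.
DoU = (2C + 2 + N − H − X)/2 = (2·10 + 2 + 0 − 8 − 0)/2 = 14/2 = 7.
(Structurally: 2 ring(s) + 5 π bond(s) = 7.)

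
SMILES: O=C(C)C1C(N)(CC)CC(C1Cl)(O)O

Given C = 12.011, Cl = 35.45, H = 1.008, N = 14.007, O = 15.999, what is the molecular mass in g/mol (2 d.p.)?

Molecular formula: C9H16ClNO3.
M = 9×12.011 + 1×35.45 + 16×1.008 + 1×14.007 + 3×15.999 = 221.68 g/mol.

221.68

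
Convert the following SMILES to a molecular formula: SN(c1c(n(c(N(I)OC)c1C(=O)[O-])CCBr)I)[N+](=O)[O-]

C8H8BrI2N4O5S-

Heavy atoms from the SMILES: 1 Br, 8 C, 2 I, 4 N, 5 O, 1 S.
Implicit hydrogens by atom environment:
  4 × C (aromatic): no H
  3 × O: no H
  2 × C: 2 H each → 4
  2 × I: no H
  2 × N: no H
  2 × O (charge -1): no H
  1 × Br: no H
  1 × C: 3 H
  1 × C: no H
  1 × N (aromatic): no H
  1 × N (charge +1): no H
  1 × S: 1 H
  Total hydrogens = 8.
Net charge -1.
Molecular formula: C8H8BrI2N4O5S-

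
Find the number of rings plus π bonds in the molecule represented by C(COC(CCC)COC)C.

Molecular formula from the SMILES: C9H20O2.
DoU = (2C + 2 + N − H − X)/2 = (2·9 + 2 + 0 − 20 − 0)/2 = 0/2 = 0.
(Structurally: 0 ring(s) + 0 π bond(s) = 0.)

0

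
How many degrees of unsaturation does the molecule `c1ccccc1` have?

Molecular formula from the SMILES: C6H6.
DoU = (2C + 2 + N − H − X)/2 = (2·6 + 2 + 0 − 6 − 0)/2 = 8/2 = 4.
(Structurally: 1 ring(s) + 3 π bond(s) = 4.)

4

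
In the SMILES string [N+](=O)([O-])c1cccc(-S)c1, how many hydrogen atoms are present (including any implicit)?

5

Hydrogens are implicit in SMILES; fill each atom to its normal valence:
  4 × C (aromatic): 1 H each → 4
  2 × C (aromatic): no H
  1 × N (charge +1): no H
  1 × O: no H
  1 × O (charge -1): no H
  1 × S: 1 H
  Total hydrogens = 5.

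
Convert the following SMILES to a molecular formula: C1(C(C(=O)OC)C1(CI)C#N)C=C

Heavy atoms from the SMILES: 9 C, 1 I, 1 N, 2 O.
Implicit hydrogens by atom environment:
  3 × C: 1 H each → 3
  3 × C: no H
  2 × C: 2 H each → 4
  2 × O: no H
  1 × C: 3 H
  1 × I: no H
  1 × N: no H
  Total hydrogens = 10.
Molecular formula: C9H10INO2

C9H10INO2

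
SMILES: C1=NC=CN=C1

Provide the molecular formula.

Heavy atoms from the SMILES: 4 C, 2 N.
Implicit hydrogens by atom environment:
  4 × C (aromatic): 1 H each → 4
  2 × N (aromatic): no H
  Total hydrogens = 4.
Molecular formula: C4H4N2

C4H4N2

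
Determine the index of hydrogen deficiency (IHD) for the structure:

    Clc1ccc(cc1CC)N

4

Molecular formula from the SMILES: C8H10ClN.
DoU = (2C + 2 + N − H − X)/2 = (2·8 + 2 + 1 − 10 − 1)/2 = 8/2 = 4.
(Structurally: 1 ring(s) + 3 π bond(s) = 4.)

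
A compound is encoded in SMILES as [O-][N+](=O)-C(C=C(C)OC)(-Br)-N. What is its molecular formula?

Heavy atoms from the SMILES: 1 Br, 5 C, 2 N, 3 O.
Implicit hydrogens by atom environment:
  2 × C: 3 H each → 6
  2 × C: no H
  2 × O: no H
  1 × Br: no H
  1 × C: 1 H
  1 × N: 2 H
  1 × N (charge +1): no H
  1 × O (charge -1): no H
  Total hydrogens = 9.
Molecular formula: C5H9BrN2O3

C5H9BrN2O3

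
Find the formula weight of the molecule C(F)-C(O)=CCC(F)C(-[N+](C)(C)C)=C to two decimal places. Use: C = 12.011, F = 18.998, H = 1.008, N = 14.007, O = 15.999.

Molecular formula: C10H18F2NO+.
M = 10×12.011 + 2×18.998 + 18×1.008 + 1×14.007 + 1×15.999 = 206.26 g/mol.

206.26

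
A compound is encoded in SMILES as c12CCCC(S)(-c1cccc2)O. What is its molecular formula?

Heavy atoms from the SMILES: 10 C, 1 O, 1 S.
Implicit hydrogens by atom environment:
  4 × C (aromatic): 1 H each → 4
  3 × C: 2 H each → 6
  2 × C (aromatic): no H
  1 × C: no H
  1 × O: 1 H
  1 × S: 1 H
  Total hydrogens = 12.
Molecular formula: C10H12OS

C10H12OS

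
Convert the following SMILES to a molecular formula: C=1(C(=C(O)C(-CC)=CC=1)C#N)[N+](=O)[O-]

Heavy atoms from the SMILES: 9 C, 2 N, 3 O.
Implicit hydrogens by atom environment:
  4 × C (aromatic): no H
  2 × C (aromatic): 1 H each → 2
  1 × C: 3 H
  1 × C: 2 H
  1 × C: no H
  1 × N (charge +1): no H
  1 × N: no H
  1 × O: 1 H
  1 × O: no H
  1 × O (charge -1): no H
  Total hydrogens = 8.
Molecular formula: C9H8N2O3

C9H8N2O3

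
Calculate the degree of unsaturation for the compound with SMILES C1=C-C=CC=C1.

4

Molecular formula from the SMILES: C6H6.
DoU = (2C + 2 + N − H − X)/2 = (2·6 + 2 + 0 − 6 − 0)/2 = 8/2 = 4.
(Structurally: 1 ring(s) + 3 π bond(s) = 4.)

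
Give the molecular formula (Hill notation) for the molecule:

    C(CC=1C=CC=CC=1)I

C8H9I

Heavy atoms from the SMILES: 8 C, 1 I.
Implicit hydrogens by atom environment:
  5 × C (aromatic): 1 H each → 5
  2 × C: 2 H each → 4
  1 × C (aromatic): no H
  1 × I: no H
  Total hydrogens = 9.
Molecular formula: C8H9I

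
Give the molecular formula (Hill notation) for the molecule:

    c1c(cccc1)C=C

C8H8

Heavy atoms from the SMILES: 8 C.
Implicit hydrogens by atom environment:
  5 × C (aromatic): 1 H each → 5
  1 × C: 2 H
  1 × C: 1 H
  1 × C (aromatic): no H
  Total hydrogens = 8.
Molecular formula: C8H8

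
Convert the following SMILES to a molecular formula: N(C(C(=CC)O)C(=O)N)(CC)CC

Heavy atoms from the SMILES: 9 C, 2 N, 2 O.
Implicit hydrogens by atom environment:
  3 × C: 3 H each → 9
  2 × C: 2 H each → 4
  2 × C: 1 H each → 2
  2 × C: no H
  1 × N: 2 H
  1 × N: no H
  1 × O: 1 H
  1 × O: no H
  Total hydrogens = 18.
Molecular formula: C9H18N2O2

C9H18N2O2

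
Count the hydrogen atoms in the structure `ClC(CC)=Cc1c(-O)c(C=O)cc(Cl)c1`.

Hydrogens are implicit in SMILES; fill each atom to its normal valence:
  4 × C (aromatic): no H
  2 × C (aromatic): 1 H each → 2
  2 × C: 1 H each → 2
  2 × Cl: no H
  1 × C: 3 H
  1 × C: 2 H
  1 × C: no H
  1 × O: 1 H
  1 × O: no H
  Total hydrogens = 10.

10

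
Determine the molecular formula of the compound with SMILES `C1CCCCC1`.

Heavy atoms from the SMILES: 6 C.
Implicit hydrogens by atom environment:
  6 × C: 2 H each → 12
  Total hydrogens = 12.
Molecular formula: C6H12

C6H12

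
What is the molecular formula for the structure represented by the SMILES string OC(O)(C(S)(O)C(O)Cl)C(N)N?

C4H11ClN2O4S

Heavy atoms from the SMILES: 4 C, 1 Cl, 2 N, 4 O, 1 S.
Implicit hydrogens by atom environment:
  4 × O: 1 H each → 4
  2 × C: 1 H each → 2
  2 × C: no H
  2 × N: 2 H each → 4
  1 × Cl: no H
  1 × S: 1 H
  Total hydrogens = 11.
Molecular formula: C4H11ClN2O4S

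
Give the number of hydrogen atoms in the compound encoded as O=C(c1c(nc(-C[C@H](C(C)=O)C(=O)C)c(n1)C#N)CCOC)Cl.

16

Hydrogens are implicit in SMILES; fill each atom to its normal valence:
  4 × C (aromatic): no H
  4 × C: no H
  4 × O: no H
  3 × C: 3 H each → 9
  3 × C: 2 H each → 6
  2 × N (aromatic): no H
  1 × C: 1 H
  1 × Cl: no H
  1 × N: no H
  Total hydrogens = 16.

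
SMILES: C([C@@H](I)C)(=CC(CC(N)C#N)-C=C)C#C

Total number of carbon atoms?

The symbol for carbon appears 12 times in the SMILES.

12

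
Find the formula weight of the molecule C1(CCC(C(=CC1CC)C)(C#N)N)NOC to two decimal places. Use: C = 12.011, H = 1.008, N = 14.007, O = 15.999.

Molecular formula: C12H21N3O.
M = 12×12.011 + 21×1.008 + 3×14.007 + 1×15.999 = 223.32 g/mol.

223.32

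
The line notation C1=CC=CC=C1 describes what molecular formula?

Heavy atoms from the SMILES: 6 C.
Implicit hydrogens by atom environment:
  6 × C (aromatic): 1 H each → 6
  Total hydrogens = 6.
Molecular formula: C6H6

C6H6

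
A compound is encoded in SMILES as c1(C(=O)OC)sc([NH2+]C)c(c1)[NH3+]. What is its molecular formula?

[C7H12N2O2S]2+

Heavy atoms from the SMILES: 7 C, 2 N, 2 O, 1 S.
Implicit hydrogens by atom environment:
  3 × C (aromatic): no H
  2 × C: 3 H each → 6
  2 × O: no H
  1 × C (aromatic): 1 H
  1 × C: no H
  1 × N (charge +1): 3 H
  1 × N (charge +1): 2 H
  1 × S (aromatic): no H
  Total hydrogens = 12.
Net charge +2.
Molecular formula: [C7H12N2O2S]2+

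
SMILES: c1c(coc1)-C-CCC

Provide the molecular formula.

C8H12O

Heavy atoms from the SMILES: 8 C, 1 O.
Implicit hydrogens by atom environment:
  3 × C: 2 H each → 6
  3 × C (aromatic): 1 H each → 3
  1 × C: 3 H
  1 × C (aromatic): no H
  1 × O (aromatic): no H
  Total hydrogens = 12.
Molecular formula: C8H12O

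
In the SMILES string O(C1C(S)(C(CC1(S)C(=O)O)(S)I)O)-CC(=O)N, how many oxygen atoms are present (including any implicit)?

The symbol for oxygen appears 5 times in the SMILES.

5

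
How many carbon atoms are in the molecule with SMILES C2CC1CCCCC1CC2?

10

The symbol for carbon appears 10 times in the SMILES.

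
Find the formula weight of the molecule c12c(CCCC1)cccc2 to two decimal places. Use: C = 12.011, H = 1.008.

Molecular formula: C10H12.
M = 10×12.011 + 12×1.008 = 132.21 g/mol.

132.21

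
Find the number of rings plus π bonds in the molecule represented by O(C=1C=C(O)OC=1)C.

Molecular formula from the SMILES: C5H6O3.
DoU = (2C + 2 + N − H − X)/2 = (2·5 + 2 + 0 − 6 − 0)/2 = 6/2 = 3.
(Structurally: 1 ring(s) + 2 π bond(s) = 3.)

3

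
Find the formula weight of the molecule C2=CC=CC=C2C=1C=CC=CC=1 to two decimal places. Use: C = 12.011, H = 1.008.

154.21

Molecular formula: C12H10.
M = 12×12.011 + 10×1.008 = 154.21 g/mol.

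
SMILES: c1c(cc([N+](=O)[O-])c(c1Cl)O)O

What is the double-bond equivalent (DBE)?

Molecular formula from the SMILES: C6H4ClNO4.
DoU = (2C + 2 + N − H − X)/2 = (2·6 + 2 + 1 − 4 − 1)/2 = 10/2 = 5.
(Structurally: 1 ring(s) + 4 π bond(s) = 5.)

5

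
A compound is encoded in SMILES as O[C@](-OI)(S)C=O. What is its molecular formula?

Heavy atoms from the SMILES: 2 C, 1 I, 3 O, 1 S.
Implicit hydrogens by atom environment:
  2 × O: no H
  1 × C: 1 H
  1 × C: no H
  1 × I: no H
  1 × O: 1 H
  1 × S: 1 H
  Total hydrogens = 3.
Molecular formula: C2H3IO3S

C2H3IO3S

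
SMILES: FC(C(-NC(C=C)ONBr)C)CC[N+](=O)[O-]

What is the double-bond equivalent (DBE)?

2

Molecular formula from the SMILES: C8H15BrFN3O3.
DoU = (2C + 2 + N − H − X)/2 = (2·8 + 2 + 3 − 15 − 2)/2 = 4/2 = 2.
(Structurally: 0 ring(s) + 2 π bond(s) = 2.)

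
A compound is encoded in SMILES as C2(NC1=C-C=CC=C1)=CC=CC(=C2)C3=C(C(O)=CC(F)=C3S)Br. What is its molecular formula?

Heavy atoms from the SMILES: 1 Br, 18 C, 1 F, 1 N, 1 O, 1 S.
Implicit hydrogens by atom environment:
  10 × C (aromatic): 1 H each → 10
  8 × C (aromatic): no H
  1 × Br: no H
  1 × F: no H
  1 × N: 1 H
  1 × O: 1 H
  1 × S: 1 H
  Total hydrogens = 13.
Molecular formula: C18H13BrFNOS

C18H13BrFNOS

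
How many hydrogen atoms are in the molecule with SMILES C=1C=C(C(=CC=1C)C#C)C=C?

Hydrogens are implicit in SMILES; fill each atom to its normal valence:
  3 × C (aromatic): 1 H each → 3
  3 × C (aromatic): no H
  2 × C: 1 H each → 2
  1 × C: 3 H
  1 × C: 2 H
  1 × C: no H
  Total hydrogens = 10.

10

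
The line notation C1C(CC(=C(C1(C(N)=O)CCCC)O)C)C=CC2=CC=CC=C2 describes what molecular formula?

C20H27NO2

Heavy atoms from the SMILES: 20 C, 1 N, 2 O.
Implicit hydrogens by atom environment:
  5 × C: 2 H each → 10
  5 × C (aromatic): 1 H each → 5
  4 × C: no H
  3 × C: 1 H each → 3
  2 × C: 3 H each → 6
  1 × C (aromatic): no H
  1 × N: 2 H
  1 × O: 1 H
  1 × O: no H
  Total hydrogens = 27.
Molecular formula: C20H27NO2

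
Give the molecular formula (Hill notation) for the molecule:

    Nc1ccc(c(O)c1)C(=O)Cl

C7H6ClNO2

Heavy atoms from the SMILES: 7 C, 1 Cl, 1 N, 2 O.
Implicit hydrogens by atom environment:
  3 × C (aromatic): 1 H each → 3
  3 × C (aromatic): no H
  1 × C: no H
  1 × Cl: no H
  1 × N: 2 H
  1 × O: 1 H
  1 × O: no H
  Total hydrogens = 6.
Molecular formula: C7H6ClNO2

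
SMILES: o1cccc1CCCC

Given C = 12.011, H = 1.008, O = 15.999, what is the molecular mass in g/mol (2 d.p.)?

Molecular formula: C8H12O.
M = 8×12.011 + 12×1.008 + 1×15.999 = 124.18 g/mol.

124.18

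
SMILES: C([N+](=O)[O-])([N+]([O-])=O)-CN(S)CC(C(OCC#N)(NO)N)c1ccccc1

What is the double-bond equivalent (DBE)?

Molecular formula from the SMILES: C13H18N6O6S.
DoU = (2C + 2 + N − H − X)/2 = (2·13 + 2 + 6 − 18 − 0)/2 = 16/2 = 8.
(Structurally: 1 ring(s) + 7 π bond(s) = 8.)

8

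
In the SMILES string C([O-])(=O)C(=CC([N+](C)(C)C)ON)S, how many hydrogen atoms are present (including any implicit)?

Hydrogens are implicit in SMILES; fill each atom to its normal valence:
  3 × C: 3 H each → 9
  2 × C: 1 H each → 2
  2 × C: no H
  2 × O: no H
  1 × N: 2 H
  1 × N (charge +1): no H
  1 × O (charge -1): no H
  1 × S: 1 H
  Total hydrogens = 14.

14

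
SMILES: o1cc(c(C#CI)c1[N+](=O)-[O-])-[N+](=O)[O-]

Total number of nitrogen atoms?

The symbol for nitrogen appears 2 times in the SMILES.

2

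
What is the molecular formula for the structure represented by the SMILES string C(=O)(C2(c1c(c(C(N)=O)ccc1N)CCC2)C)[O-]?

Heavy atoms from the SMILES: 13 C, 2 N, 3 O.
Implicit hydrogens by atom environment:
  4 × C (aromatic): no H
  3 × C: 2 H each → 6
  3 × C: no H
  2 × C (aromatic): 1 H each → 2
  2 × N: 2 H each → 4
  2 × O: no H
  1 × C: 3 H
  1 × O (charge -1): no H
  Total hydrogens = 15.
Net charge -1.
Molecular formula: C13H15N2O3-

C13H15N2O3-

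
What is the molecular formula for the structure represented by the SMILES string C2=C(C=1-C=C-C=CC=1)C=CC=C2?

Heavy atoms from the SMILES: 12 C.
Implicit hydrogens by atom environment:
  10 × C (aromatic): 1 H each → 10
  2 × C (aromatic): no H
  Total hydrogens = 10.
Molecular formula: C12H10

C12H10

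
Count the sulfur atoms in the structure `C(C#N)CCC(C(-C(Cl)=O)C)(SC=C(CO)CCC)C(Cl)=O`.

The symbol for sulfur appears 1 time in the SMILES.

1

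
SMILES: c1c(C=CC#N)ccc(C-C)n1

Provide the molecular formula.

Heavy atoms from the SMILES: 10 C, 2 N.
Implicit hydrogens by atom environment:
  3 × C (aromatic): 1 H each → 3
  2 × C: 1 H each → 2
  2 × C (aromatic): no H
  1 × C: 3 H
  1 × C: 2 H
  1 × C: no H
  1 × N (aromatic): no H
  1 × N: no H
  Total hydrogens = 10.
Molecular formula: C10H10N2

C10H10N2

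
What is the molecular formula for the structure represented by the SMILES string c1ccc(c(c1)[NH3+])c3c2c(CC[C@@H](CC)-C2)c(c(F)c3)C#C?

Heavy atoms from the SMILES: 20 C, 1 F, 1 N.
Implicit hydrogens by atom environment:
  7 × C (aromatic): no H
  5 × C (aromatic): 1 H each → 5
  4 × C: 2 H each → 8
  2 × C: 1 H each → 2
  1 × C: 3 H
  1 × C: no H
  1 × F: no H
  1 × N (charge +1): 3 H
  Total hydrogens = 21.
Net charge +1.
Molecular formula: C20H21FN+

C20H21FN+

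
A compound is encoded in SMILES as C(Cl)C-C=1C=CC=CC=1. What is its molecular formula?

Heavy atoms from the SMILES: 8 C, 1 Cl.
Implicit hydrogens by atom environment:
  5 × C (aromatic): 1 H each → 5
  2 × C: 2 H each → 4
  1 × C (aromatic): no H
  1 × Cl: no H
  Total hydrogens = 9.
Molecular formula: C8H9Cl

C8H9Cl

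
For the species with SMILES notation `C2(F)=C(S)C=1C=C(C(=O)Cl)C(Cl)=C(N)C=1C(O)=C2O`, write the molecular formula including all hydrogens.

C11H6Cl2FNO3S

Heavy atoms from the SMILES: 11 C, 2 Cl, 1 F, 1 N, 3 O, 1 S.
Implicit hydrogens by atom environment:
  9 × C (aromatic): no H
  2 × Cl: no H
  2 × O: 1 H each → 2
  1 × C (aromatic): 1 H
  1 × C: no H
  1 × F: no H
  1 × N: 2 H
  1 × O: no H
  1 × S: 1 H
  Total hydrogens = 6.
Molecular formula: C11H6Cl2FNO3S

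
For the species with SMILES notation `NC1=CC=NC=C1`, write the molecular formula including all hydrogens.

Heavy atoms from the SMILES: 5 C, 2 N.
Implicit hydrogens by atom environment:
  4 × C (aromatic): 1 H each → 4
  1 × C (aromatic): no H
  1 × N: 2 H
  1 × N (aromatic): no H
  Total hydrogens = 6.
Molecular formula: C5H6N2

C5H6N2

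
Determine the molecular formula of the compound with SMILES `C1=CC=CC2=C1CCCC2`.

Heavy atoms from the SMILES: 10 C.
Implicit hydrogens by atom environment:
  4 × C: 2 H each → 8
  4 × C (aromatic): 1 H each → 4
  2 × C (aromatic): no H
  Total hydrogens = 12.
Molecular formula: C10H12

C10H12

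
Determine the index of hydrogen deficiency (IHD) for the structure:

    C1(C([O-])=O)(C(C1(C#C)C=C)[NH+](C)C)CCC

Molecular formula from the SMILES: C13H19NO2.
DoU = (2C + 2 + N − H − X)/2 = (2·13 + 2 + 1 − 19 − 0)/2 = 10/2 = 5.
(Structurally: 1 ring(s) + 4 π bond(s) = 5.)

5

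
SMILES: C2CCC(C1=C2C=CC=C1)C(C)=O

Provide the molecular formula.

C12H14O

Heavy atoms from the SMILES: 12 C, 1 O.
Implicit hydrogens by atom environment:
  4 × C (aromatic): 1 H each → 4
  3 × C: 2 H each → 6
  2 × C (aromatic): no H
  1 × C: 3 H
  1 × C: 1 H
  1 × C: no H
  1 × O: no H
  Total hydrogens = 14.
Molecular formula: C12H14O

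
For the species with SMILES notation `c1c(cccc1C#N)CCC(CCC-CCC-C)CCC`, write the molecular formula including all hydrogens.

C20H31N

Heavy atoms from the SMILES: 20 C, 1 N.
Implicit hydrogens by atom environment:
  10 × C: 2 H each → 20
  4 × C (aromatic): 1 H each → 4
  2 × C: 3 H each → 6
  2 × C (aromatic): no H
  1 × C: 1 H
  1 × C: no H
  1 × N: no H
  Total hydrogens = 31.
Molecular formula: C20H31N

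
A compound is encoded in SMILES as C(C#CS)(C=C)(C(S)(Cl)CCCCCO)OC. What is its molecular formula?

Heavy atoms from the SMILES: 12 C, 1 Cl, 2 O, 2 S.
Implicit hydrogens by atom environment:
  6 × C: 2 H each → 12
  4 × C: no H
  2 × S: 1 H each → 2
  1 × C: 3 H
  1 × C: 1 H
  1 × Cl: no H
  1 × O: 1 H
  1 × O: no H
  Total hydrogens = 19.
Molecular formula: C12H19ClO2S2

C12H19ClO2S2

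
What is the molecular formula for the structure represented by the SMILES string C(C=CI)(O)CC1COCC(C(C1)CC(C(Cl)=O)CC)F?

C15H23ClFIO3

Heavy atoms from the SMILES: 15 C, 1 Cl, 1 F, 1 I, 3 O.
Implicit hydrogens by atom environment:
  7 × C: 1 H each → 7
  6 × C: 2 H each → 12
  2 × O: no H
  1 × C: 3 H
  1 × C: no H
  1 × Cl: no H
  1 × F: no H
  1 × I: no H
  1 × O: 1 H
  Total hydrogens = 23.
Molecular formula: C15H23ClFIO3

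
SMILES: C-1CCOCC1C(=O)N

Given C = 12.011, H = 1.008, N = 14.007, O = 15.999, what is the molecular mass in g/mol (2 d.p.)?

129.16

Molecular formula: C6H11NO2.
M = 6×12.011 + 11×1.008 + 1×14.007 + 2×15.999 = 129.16 g/mol.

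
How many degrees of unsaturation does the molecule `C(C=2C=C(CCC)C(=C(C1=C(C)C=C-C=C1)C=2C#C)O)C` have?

Molecular formula from the SMILES: C20H22O.
DoU = (2C + 2 + N − H − X)/2 = (2·20 + 2 + 0 − 22 − 0)/2 = 20/2 = 10.
(Structurally: 2 ring(s) + 8 π bond(s) = 10.)

10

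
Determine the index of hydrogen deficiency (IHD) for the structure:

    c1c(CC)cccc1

Molecular formula from the SMILES: C8H10.
DoU = (2C + 2 + N − H − X)/2 = (2·8 + 2 + 0 − 10 − 0)/2 = 8/2 = 4.
(Structurally: 1 ring(s) + 3 π bond(s) = 4.)

4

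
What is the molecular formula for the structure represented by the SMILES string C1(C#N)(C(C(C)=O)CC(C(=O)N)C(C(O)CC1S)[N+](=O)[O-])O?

C12H17N3O6S

Heavy atoms from the SMILES: 12 C, 3 N, 6 O, 1 S.
Implicit hydrogens by atom environment:
  5 × C: 1 H each → 5
  4 × C: no H
  3 × O: no H
  2 × C: 2 H each → 4
  2 × O: 1 H each → 2
  1 × C: 3 H
  1 × N: 2 H
  1 × N: no H
  1 × N (charge +1): no H
  1 × O (charge -1): no H
  1 × S: 1 H
  Total hydrogens = 17.
Molecular formula: C12H17N3O6S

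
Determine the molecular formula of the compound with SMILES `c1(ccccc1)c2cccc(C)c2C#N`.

Heavy atoms from the SMILES: 14 C, 1 N.
Implicit hydrogens by atom environment:
  8 × C (aromatic): 1 H each → 8
  4 × C (aromatic): no H
  1 × C: 3 H
  1 × C: no H
  1 × N: no H
  Total hydrogens = 11.
Molecular formula: C14H11N

C14H11N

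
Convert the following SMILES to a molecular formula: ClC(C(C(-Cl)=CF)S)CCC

Heavy atoms from the SMILES: 7 C, 2 Cl, 1 F, 1 S.
Implicit hydrogens by atom environment:
  3 × C: 1 H each → 3
  2 × C: 2 H each → 4
  2 × Cl: no H
  1 × C: 3 H
  1 × C: no H
  1 × F: no H
  1 × S: 1 H
  Total hydrogens = 11.
Molecular formula: C7H11Cl2FS

C7H11Cl2FS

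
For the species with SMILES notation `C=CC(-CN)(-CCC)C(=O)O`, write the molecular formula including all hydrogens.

C8H15NO2

Heavy atoms from the SMILES: 8 C, 1 N, 2 O.
Implicit hydrogens by atom environment:
  4 × C: 2 H each → 8
  2 × C: no H
  1 × C: 3 H
  1 × C: 1 H
  1 × N: 2 H
  1 × O: 1 H
  1 × O: no H
  Total hydrogens = 15.
Molecular formula: C8H15NO2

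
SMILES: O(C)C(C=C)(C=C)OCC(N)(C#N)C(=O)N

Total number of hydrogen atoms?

15

Hydrogens are implicit in SMILES; fill each atom to its normal valence:
  4 × C: no H
  3 × C: 2 H each → 6
  3 × O: no H
  2 × C: 1 H each → 2
  2 × N: 2 H each → 4
  1 × C: 3 H
  1 × N: no H
  Total hydrogens = 15.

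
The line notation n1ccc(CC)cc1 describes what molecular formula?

Heavy atoms from the SMILES: 7 C, 1 N.
Implicit hydrogens by atom environment:
  4 × C (aromatic): 1 H each → 4
  1 × C: 3 H
  1 × C: 2 H
  1 × C (aromatic): no H
  1 × N (aromatic): no H
  Total hydrogens = 9.
Molecular formula: C7H9N

C7H9N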